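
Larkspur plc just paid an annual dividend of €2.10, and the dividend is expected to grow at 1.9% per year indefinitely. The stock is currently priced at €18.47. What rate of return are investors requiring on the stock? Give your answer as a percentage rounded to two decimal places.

D₁ = €2.10 × 1.019 = €2.1399
P = D₁/(r − g) ⇒ r = D₁/P + g = €2.1399/€18.47 + 0.019 = 0.115858 + 0.019 = 0.134858

13.49%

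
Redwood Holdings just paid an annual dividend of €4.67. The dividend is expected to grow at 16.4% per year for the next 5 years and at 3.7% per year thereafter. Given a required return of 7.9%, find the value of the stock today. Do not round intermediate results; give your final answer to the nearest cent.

D_1 = 5.43588
D_2 = 6.32736
D_3 = 7.36505
D_4 = 8.57292
D_5 = 9.97888
Terminal value at year 5: TV = D_5×(1+g_2)/(r−g_2) = 10.34810/0.042 = 246.38329
P_0 = D_1/(1+r)^1 + D_2/(1+r)^2 + D_3/(1+r)^3 + D_4/(1+r)^4 + D_5/(1+r)^5 + TV/(1+r)^5
    = 5.03789 + 5.43475 + 5.86289 + 6.32475 + 6.82299 + 168.46280 = 197.94606

€197.95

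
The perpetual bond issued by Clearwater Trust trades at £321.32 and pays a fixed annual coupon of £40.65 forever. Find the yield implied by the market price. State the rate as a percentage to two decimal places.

P = C/r ⇒ r = C/P = £40.65/£321.32 = 0.126509

12.65%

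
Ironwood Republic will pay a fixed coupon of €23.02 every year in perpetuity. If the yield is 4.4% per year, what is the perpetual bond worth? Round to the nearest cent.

€523.18

Level perpetuity: PV = C / r = €23.02 / 0.044 = €523.18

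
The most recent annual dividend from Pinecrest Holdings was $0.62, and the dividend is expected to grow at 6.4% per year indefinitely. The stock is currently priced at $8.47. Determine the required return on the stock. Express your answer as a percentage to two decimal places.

14.19%

D₁ = $0.62 × 1.064 = $0.6597
P = D₁/(r − g) ⇒ r = D₁/P + g = $0.6597/$8.47 + 0.064 = 0.077884 + 0.064 = 0.141884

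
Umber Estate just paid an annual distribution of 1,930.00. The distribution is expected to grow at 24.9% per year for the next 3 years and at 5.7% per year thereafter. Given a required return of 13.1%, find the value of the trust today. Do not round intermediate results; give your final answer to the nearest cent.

44212.27

D_1 = 2410.57000
D_2 = 3010.80193
D_3 = 3760.49161
Terminal value at year 3: TV = D_3×(1+g_2)/(r−g_2) = 3974.83963/0.074 = 53714.04909
P_0 = D_1/(1+r)^1 + D_2/(1+r)^2 + D_3/(1+r)^3 + TV/(1+r)^3
    = 2131.36163 + 2353.73181 + 2599.30241 + 37127.87360 = 44212.26945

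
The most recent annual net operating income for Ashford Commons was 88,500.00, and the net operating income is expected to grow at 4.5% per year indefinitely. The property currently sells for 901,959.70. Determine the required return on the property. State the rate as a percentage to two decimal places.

14.75%

D₁ = 88,500.00 × 1.045 = 92,482.5000
P = D₁/(r − g) ⇒ r = D₁/P + g = 92,482.5000/901,959.70 + 0.045 = 0.102535 + 0.045 = 0.147535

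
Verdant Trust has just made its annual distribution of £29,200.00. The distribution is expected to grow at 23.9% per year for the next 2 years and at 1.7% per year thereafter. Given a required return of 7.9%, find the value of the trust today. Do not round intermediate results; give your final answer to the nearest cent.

£703587.83

D_1 = 36178.80000
D_2 = 44825.53320
Terminal value at year 2: TV = D_2×(1+g_2)/(r−g_2) = 45587.56726/0.062 = 735283.34297
P_0 = D_1/(1+r)^1 + D_2/(1+r)^2 + TV/(1+r)^2
    = 33529.93513 + 38501.93663 + 631555.96047 = 703587.83222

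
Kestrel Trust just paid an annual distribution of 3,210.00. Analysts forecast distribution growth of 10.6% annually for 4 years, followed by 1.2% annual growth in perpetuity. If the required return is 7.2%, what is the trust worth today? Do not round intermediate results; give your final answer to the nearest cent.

D_1 = 3550.26000
D_2 = 3926.58756
D_3 = 4342.80584
D_4 = 4803.14326
Terminal value at year 4: TV = D_4×(1+g_2)/(r−g_2) = 4860.78098/0.06 = 81013.01633
P_0 = D_1/(1+r)^1 + D_2/(1+r)^2 + D_3/(1+r)^3 + D_4/(1+r)^4 + TV/(1+r)^4
    = 3311.80970 + 3416.84844 + 3525.21864 + 3637.02594 + 61344.50423 = 75235.40695

75235.41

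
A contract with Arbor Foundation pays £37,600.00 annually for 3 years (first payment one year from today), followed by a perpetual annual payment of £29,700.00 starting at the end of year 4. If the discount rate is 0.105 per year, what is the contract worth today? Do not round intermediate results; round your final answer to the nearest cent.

PV of 3-year annuity: £37,600.00 × [1 − (1+0.105)^−3] / 0.105 = 92688.64218
Perpetuity value at year 3: £29,700.00 / 0.105 = 282857.14286
PV of perpetuity: 282857.14286 / (1+0.105)^3 = 209642.97603
Total PV = 92688.64218 + 209642.97603 = 302331.61821

£302331.62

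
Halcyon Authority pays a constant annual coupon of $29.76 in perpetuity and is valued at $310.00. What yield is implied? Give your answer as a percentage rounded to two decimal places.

9.60%

P = C/r ⇒ r = C/P = $29.76/$310.00 = 0.096000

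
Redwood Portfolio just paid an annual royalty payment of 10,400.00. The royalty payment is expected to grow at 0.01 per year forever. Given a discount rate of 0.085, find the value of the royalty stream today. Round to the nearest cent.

140053.33

D₁ = D₀ × (1 + g) = 10,400.00 × 1.01 = 10,504.0000
Growing perpetuity: P = D₁ / (r − g) = 10,504.0000 / (0.085 − 0.01) = 140,053.33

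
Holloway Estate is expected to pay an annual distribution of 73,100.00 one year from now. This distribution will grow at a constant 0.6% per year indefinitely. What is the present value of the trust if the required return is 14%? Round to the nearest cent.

Growing perpetuity: P = D₁ / (r − g) = 73,100.0000 / (0.14 − 0.006) = 545,522.39

545522.39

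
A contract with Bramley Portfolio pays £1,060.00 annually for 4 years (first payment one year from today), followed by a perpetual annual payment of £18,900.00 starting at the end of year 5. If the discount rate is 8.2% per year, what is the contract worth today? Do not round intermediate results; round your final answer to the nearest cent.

£171661.56

PV of 4-year annuity: £1,060.00 × [1 − (1+0.082)^−4] / 0.082 = 3495.28148
Perpetuity value at year 4: £18,900.00 / 0.082 = 230487.80488
PV of perpetuity: 230487.80488 / (1+0.082)^4 = 168166.27668
Total PV = 3495.28148 + 168166.27668 = 171661.55816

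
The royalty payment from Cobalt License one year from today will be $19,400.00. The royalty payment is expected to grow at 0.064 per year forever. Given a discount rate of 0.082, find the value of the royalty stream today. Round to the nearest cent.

$1077777.78

Growing perpetuity: P = D₁ / (r − g) = $19,400.0000 / (0.082 − 0.064) = $1,077,777.78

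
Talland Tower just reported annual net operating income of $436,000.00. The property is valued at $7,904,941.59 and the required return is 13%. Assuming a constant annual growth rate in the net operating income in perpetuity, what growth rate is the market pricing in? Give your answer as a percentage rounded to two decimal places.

P = D₀(1+g)/(r−g) ⇒ P(r−g) = D₀(1+g) ⇒ g(P+D₀) = P·r − D₀
g = (P·r − D₀)/(P + D₀) = ($7,904,941.59×0.13 − $436,000.00) / ($7,904,941.59 + $436,000.00) = 0.070932

7.09%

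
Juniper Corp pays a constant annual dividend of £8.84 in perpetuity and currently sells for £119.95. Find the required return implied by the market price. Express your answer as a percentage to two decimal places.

P = C/r ⇒ r = C/P = £8.84/£119.95 = 0.073697

7.37%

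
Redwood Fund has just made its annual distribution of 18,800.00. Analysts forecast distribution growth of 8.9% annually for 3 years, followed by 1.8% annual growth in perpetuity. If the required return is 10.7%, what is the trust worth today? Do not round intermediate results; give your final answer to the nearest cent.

259303.83

D_1 = 20473.20000
D_2 = 22295.31480
D_3 = 24279.59782
Terminal value at year 3: TV = D_3×(1+g_2)/(r−g_2) = 24716.63058/0.089 = 277714.95031
P_0 = D_1/(1+r)^1 + D_2/(1+r)^2 + D_3/(1+r)^3 + TV/(1+r)^3
    = 18494.30894 + 18193.58847 + 17897.75777 + 204718.17309 = 259303.82828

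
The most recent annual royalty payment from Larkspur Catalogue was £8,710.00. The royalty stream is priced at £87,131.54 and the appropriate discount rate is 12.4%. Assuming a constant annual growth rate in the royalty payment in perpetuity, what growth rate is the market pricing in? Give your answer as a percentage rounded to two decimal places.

P = D₀(1+g)/(r−g) ⇒ P(r−g) = D₀(1+g) ⇒ g(P+D₀) = P·r − D₀
g = (P·r − D₀)/(P + D₀) = (£87,131.54×0.124 − £8,710.00) / (£87,131.54 + £8,710.00) = 0.021852

2.19%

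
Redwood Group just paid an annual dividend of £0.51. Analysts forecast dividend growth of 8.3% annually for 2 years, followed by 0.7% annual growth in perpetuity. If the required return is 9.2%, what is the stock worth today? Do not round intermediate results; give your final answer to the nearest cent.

D_1 = 0.55233
D_2 = 0.59817
Terminal value at year 2: TV = D_2×(1+g_2)/(r−g_2) = 0.60236/0.085 = 7.08660
P_0 = D_1/(1+r)^1 + D_2/(1+r)^2 + TV/(1+r)^2
    = 0.50580 + 0.50163 + 5.94282 = 6.95024

£6.95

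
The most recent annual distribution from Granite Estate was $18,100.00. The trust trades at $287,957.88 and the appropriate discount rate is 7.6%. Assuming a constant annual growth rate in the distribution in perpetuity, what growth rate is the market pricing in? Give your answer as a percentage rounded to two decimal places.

1.24%

P = D₀(1+g)/(r−g) ⇒ P(r−g) = D₀(1+g) ⇒ g(P+D₀) = P·r − D₀
g = (P·r − D₀)/(P + D₀) = ($287,957.88×0.076 − $18,100.00) / ($287,957.88 + $18,100.00) = 0.012366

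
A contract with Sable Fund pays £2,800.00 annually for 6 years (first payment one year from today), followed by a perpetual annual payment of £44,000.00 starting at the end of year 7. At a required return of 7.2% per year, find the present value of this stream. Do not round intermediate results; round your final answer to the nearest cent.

PV of 6-year annuity: £2,800.00 × [1 − (1+0.072)^−6] / 0.072 = 13264.30494
Perpetuity value at year 6: £44,000.00 / 0.072 = 611111.11111
PV of perpetuity: 611111.11111 / (1+0.072)^6 = 402672.03351
Total PV = 13264.30494 + 402672.03351 = 415936.33845

£415936.34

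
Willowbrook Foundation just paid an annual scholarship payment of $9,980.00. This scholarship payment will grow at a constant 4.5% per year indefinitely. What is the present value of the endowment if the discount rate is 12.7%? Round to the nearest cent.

$127184.15

D₁ = D₀ × (1 + g) = $9,980.00 × 1.045 = $10,429.1000
Growing perpetuity: P = D₁ / (r − g) = $10,429.1000 / (0.127 − 0.045) = $127,184.15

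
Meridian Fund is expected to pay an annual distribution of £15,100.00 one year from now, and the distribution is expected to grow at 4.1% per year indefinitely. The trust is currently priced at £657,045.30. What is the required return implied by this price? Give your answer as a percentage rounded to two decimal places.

6.40%

P = D₁/(r − g) ⇒ r = D₁/P + g = £15,100.0000/£657,045.30 + 0.041 = 0.022982 + 0.041 = 0.063982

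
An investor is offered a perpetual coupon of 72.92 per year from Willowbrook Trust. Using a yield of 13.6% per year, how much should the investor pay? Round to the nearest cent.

536.18

Level perpetuity: PV = C / r = 72.92 / 0.136 = 536.18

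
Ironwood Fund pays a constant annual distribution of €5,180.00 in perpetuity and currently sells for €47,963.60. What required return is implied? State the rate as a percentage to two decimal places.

10.80%

P = C/r ⇒ r = C/P = €5,180.00/€47,963.60 = 0.107999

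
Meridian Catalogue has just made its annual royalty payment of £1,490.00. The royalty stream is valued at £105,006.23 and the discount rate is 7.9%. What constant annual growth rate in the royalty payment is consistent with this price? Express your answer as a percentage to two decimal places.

6.39%

P = D₀(1+g)/(r−g) ⇒ P(r−g) = D₀(1+g) ⇒ g(P+D₀) = P·r − D₀
g = (P·r − D₀)/(P + D₀) = (£105,006.23×0.079 − £1,490.00) / (£105,006.23 + £1,490.00) = 0.063904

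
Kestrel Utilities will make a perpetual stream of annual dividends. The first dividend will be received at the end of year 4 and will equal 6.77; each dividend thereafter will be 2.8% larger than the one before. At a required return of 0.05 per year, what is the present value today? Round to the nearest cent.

265.83

Value at end of year 3: C₁ / (r − g) = 6.77 / (0.05 − 0.028) = 307.7273
Discount to today: PV = 307.7273 / (1 + 0.05)^3 = 307.7273 / 1.157625 = 265.83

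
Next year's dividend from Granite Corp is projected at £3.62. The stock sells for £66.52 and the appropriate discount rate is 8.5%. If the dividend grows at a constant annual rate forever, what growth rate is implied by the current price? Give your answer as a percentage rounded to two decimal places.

3.06%

P = D₁/(r−g) ⇒ g = r − D₁/P = 0.085 − £3.62/£66.52 = 0.030580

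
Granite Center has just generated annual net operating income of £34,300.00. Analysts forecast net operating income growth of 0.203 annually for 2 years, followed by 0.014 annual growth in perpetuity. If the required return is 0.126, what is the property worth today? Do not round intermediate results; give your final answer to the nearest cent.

£430258.13

D_1 = 41262.90000
D_2 = 49639.26870
Terminal value at year 2: TV = D_2×(1+g_2)/(r−g_2) = 50334.21846/0.112 = 449412.66484
P_0 = D_1/(1+r)^1 + D_2/(1+r)^2 + TV/(1+r)^2
    = 36645.55950 + 39151.51695 + 354461.05521 = 430258.13166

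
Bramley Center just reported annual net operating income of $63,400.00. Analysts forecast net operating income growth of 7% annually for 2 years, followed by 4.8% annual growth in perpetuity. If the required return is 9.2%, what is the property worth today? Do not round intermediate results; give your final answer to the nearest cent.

$1572834.08

D_1 = 67838.00000
D_2 = 72586.66000
Terminal value at year 2: TV = D_2×(1+g_2)/(r−g_2) = 76070.81968/0.044 = 1728882.26545
P_0 = D_1/(1+r)^1 + D_2/(1+r)^2 + TV/(1+r)^2
    = 62122.71062 + 60871.15418 + 1449840.21778 = 1572834.08258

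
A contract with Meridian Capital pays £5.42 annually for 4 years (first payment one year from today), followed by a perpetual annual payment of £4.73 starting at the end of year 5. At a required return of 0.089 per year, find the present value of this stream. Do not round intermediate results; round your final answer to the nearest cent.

PV of 4-year annuity: £5.42 × [1 − (1+0.089)^−4] / 0.089 = 17.59789
Perpetuity value at year 4: £4.73 / 0.089 = 53.14607
PV of perpetuity: 53.14607 / (1+0.089)^4 = 37.78850
Total PV = 17.59789 + 37.78850 = 55.38639

£55.39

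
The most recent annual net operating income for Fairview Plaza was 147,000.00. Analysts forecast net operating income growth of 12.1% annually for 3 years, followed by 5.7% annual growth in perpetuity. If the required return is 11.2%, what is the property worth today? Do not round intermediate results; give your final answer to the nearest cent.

D_1 = 164787.00000
D_2 = 184726.22700
D_3 = 207078.10047
Terminal value at year 3: TV = D_3×(1+g_2)/(r−g_2) = 218881.55219/0.055 = 3979664.58534
P_0 = D_1/(1+r)^1 + D_2/(1+r)^2 + D_3/(1+r)^3 + TV/(1+r)^3
    = 148189.74820 + 149389.12566 + 150598.21031 + 2894223.78723 = 3342400.87140

3342400.87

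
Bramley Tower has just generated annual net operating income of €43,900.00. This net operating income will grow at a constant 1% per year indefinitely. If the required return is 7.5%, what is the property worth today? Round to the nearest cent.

€682138.46

D₁ = D₀ × (1 + g) = €43,900.00 × 1.01 = €44,339.0000
Growing perpetuity: P = D₁ / (r − g) = €44,339.0000 / (0.075 − 0.01) = €682,138.46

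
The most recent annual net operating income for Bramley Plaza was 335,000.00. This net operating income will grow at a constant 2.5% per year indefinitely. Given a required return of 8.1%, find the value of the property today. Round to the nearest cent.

D₁ = D₀ × (1 + g) = 335,000.00 × 1.025 = 343,375.0000
Growing perpetuity: P = D₁ / (r − g) = 343,375.0000 / (0.081 − 0.025) = 6,131,696.43

6131696.43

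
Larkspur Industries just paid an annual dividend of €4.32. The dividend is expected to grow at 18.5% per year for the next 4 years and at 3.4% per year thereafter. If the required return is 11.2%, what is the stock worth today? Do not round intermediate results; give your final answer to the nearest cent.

€94.16

D_1 = 5.11920
D_2 = 6.06625
D_3 = 7.18851
D_4 = 8.51838
Terminal value at year 4: TV = D_4×(1+g_2)/(r−g_2) = 8.80801/0.078 = 112.92318
P_0 = D_1/(1+r)^1 + D_2/(1+r)^2 + D_3/(1+r)^3 + D_4/(1+r)^4 + TV/(1+r)^4
    = 4.60360 + 4.90581 + 5.22787 + 5.57106 + 73.85228 = 94.16062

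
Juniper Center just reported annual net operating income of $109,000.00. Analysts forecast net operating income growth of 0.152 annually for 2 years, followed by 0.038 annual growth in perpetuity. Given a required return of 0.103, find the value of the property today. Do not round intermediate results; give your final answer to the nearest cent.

D_1 = 125568.00000
D_2 = 144654.33600
Terminal value at year 2: TV = D_2×(1+g_2)/(r−g_2) = 150151.20077/0.065 = 2310018.47335
P_0 = D_1/(1+r)^1 + D_2/(1+r)^2 + TV/(1+r)^2
    = 113842.24841 + 118899.61031 + 1898735.31542 = 2131477.17414

$2131477.17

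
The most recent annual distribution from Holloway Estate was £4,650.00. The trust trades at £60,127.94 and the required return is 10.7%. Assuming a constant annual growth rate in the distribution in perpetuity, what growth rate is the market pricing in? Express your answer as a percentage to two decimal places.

2.75%

P = D₀(1+g)/(r−g) ⇒ P(r−g) = D₀(1+g) ⇒ g(P+D₀) = P·r − D₀
g = (P·r − D₀)/(P + D₀) = (£60,127.94×0.107 − £4,650.00) / (£60,127.94 + £4,650.00) = 0.027535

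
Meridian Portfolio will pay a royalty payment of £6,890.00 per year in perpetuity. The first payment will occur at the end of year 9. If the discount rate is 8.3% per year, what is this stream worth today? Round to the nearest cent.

£43864.53

Value at end of year 8: C / r = £6,890.00 / 0.083 = £83,012.0482
Discount to today: PV = £83,012.0482 / (1 + 0.083)^8 = £83,012.0482 / 1.892464 = £43,864.53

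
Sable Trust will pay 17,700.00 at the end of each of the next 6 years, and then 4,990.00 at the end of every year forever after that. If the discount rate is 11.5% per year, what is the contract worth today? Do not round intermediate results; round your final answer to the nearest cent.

96395.74

PV of 6-year annuity: 17,700.00 × [1 − (1+0.115)^−6] / 0.115 = 73814.20439
Perpetuity value at year 6: 4,990.00 / 0.115 = 43391.30435
PV of perpetuity: 43391.30435 / (1+0.115)^6 = 22581.53712
Total PV = 73814.20439 + 22581.53712 = 96395.74151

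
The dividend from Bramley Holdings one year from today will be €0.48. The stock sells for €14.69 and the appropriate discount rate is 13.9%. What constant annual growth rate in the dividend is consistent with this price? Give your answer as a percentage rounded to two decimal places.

10.63%

P = D₁/(r−g) ⇒ g = r − D₁/P = 0.139 − €0.48/€14.69 = 0.106325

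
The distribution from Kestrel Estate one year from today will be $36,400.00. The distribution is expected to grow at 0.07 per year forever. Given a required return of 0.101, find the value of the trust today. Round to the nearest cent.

Growing perpetuity: P = D₁ / (r − g) = $36,400.0000 / (0.101 − 0.07) = $1,174,193.55

$1174193.55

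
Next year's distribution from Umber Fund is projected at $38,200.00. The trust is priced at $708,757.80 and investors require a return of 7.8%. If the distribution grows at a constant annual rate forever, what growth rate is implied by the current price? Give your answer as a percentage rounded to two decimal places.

2.41%

P = D₁/(r−g) ⇒ g = r − D₁/P = 0.078 − $38,200.00/$708,757.80 = 0.024103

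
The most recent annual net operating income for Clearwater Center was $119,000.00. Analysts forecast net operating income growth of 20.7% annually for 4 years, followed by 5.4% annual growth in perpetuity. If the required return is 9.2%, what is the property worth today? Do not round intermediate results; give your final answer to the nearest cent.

$5541773.31

D_1 = 143633.00000
D_2 = 173365.03100
D_3 = 209251.59242
D_4 = 252566.67205
Terminal value at year 4: TV = D_4×(1+g_2)/(r−g_2) = 266205.27234/0.038 = 7005401.90363
P_0 = D_1/(1+r)^1 + D_2/(1+r)^2 + D_3/(1+r)^3 + D_4/(1+r)^4 + TV/(1+r)^4
    = 131532.05128 + 145383.86987 + 160694.44225 + 177617.39175 + 4926545.55011 = 5541773.30526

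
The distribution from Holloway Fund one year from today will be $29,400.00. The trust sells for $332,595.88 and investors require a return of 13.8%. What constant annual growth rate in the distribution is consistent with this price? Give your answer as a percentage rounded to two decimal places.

4.96%

P = D₁/(r−g) ⇒ g = r − D₁/P = 0.138 − $29,400.00/$332,595.88 = 0.049604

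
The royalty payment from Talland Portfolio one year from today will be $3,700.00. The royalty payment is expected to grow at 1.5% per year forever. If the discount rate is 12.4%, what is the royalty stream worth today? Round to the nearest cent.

$33944.95

Growing perpetuity: P = D₁ / (r − g) = $3,700.0000 / (0.124 − 0.015) = $33,944.95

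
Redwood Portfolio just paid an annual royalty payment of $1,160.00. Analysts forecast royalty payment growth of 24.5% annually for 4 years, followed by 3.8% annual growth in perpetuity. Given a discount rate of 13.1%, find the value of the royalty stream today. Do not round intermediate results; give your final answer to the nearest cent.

$24943.90

D_1 = 1444.20000
D_2 = 1798.02900
D_3 = 2238.54610
D_4 = 2786.98990
Terminal value at year 4: TV = D_4×(1+g_2)/(r−g_2) = 2892.89552/0.093 = 31106.40341
P_0 = D_1/(1+r)^1 + D_2/(1+r)^2 + D_3/(1+r)^3 + D_4/(1+r)^4 + TV/(1+r)^4
    = 1276.92308 + 1405.63150 + 1547.31319 + 1703.27580 + 19010.75567 = 24943.89924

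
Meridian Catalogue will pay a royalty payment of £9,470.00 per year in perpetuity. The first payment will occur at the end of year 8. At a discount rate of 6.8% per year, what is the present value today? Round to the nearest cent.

£87870.34

Value at end of year 7: C / r = £9,470.00 / 0.068 = £139,264.7059
Discount to today: PV = £139,264.7059 / (1 + 0.068)^7 = £139,264.7059 / 1.584889 = £87,870.34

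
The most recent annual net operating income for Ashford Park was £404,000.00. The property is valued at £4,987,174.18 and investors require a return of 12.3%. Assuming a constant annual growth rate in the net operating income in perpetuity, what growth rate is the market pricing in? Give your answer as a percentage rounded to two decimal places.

3.88%

P = D₀(1+g)/(r−g) ⇒ P(r−g) = D₀(1+g) ⇒ g(P+D₀) = P·r − D₀
g = (P·r − D₀)/(P + D₀) = (£4,987,174.18×0.123 − £404,000.00) / (£4,987,174.18 + £404,000.00) = 0.038845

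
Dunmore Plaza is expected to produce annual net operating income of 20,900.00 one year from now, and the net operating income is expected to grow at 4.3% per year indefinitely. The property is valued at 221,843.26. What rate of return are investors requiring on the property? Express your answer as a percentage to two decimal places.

13.72%

P = D₁/(r − g) ⇒ r = D₁/P + g = 20,900.0000/221,843.26 + 0.043 = 0.094211 + 0.043 = 0.137211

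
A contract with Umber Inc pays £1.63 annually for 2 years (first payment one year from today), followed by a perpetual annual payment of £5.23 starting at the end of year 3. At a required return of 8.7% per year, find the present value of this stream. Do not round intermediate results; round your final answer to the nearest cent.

PV of 2-year annuity: £1.63 × [1 − (1+0.087)^−2] / 0.087 = 2.87906
Perpetuity value at year 2: £5.23 / 0.087 = 60.11494
PV of perpetuity: 60.11494 / (1+0.087)^2 = 50.87722
Total PV = 2.87906 + 50.87722 = 53.75628

£53.76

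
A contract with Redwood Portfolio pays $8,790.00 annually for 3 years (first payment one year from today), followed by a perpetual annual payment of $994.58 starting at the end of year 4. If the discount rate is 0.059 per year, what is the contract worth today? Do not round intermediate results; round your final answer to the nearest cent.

$37733.15

PV of 3-year annuity: $8,790.00 × [1 − (1+0.059)^−3] / 0.059 = 23539.31389
Perpetuity value at year 3: $994.58 / 0.059 = 16857.28814
PV of perpetuity: 16857.28814 / (1+0.059)^3 = 14193.83753
Total PV = 23539.31389 + 14193.83753 = 37733.15143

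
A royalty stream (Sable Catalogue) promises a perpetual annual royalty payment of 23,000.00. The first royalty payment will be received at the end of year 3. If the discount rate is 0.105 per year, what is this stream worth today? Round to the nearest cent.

179396.51

Value at end of year 2: C / r = 23,000.00 / 0.105 = 219,047.6190
Discount to today: PV = 219,047.6190 / (1 + 0.105)^2 = 219,047.6190 / 1.221025 = 179,396.51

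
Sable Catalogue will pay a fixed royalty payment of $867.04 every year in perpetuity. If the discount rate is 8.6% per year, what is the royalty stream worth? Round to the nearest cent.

$10081.86

Level perpetuity: PV = C / r = $867.04 / 0.086 = $10,081.86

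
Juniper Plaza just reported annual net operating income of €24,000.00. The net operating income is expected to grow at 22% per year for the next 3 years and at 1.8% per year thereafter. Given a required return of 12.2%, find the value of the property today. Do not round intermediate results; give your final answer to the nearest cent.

D_1 = 29280.00000
D_2 = 35721.60000
D_3 = 43580.35200
Terminal value at year 3: TV = D_3×(1+g_2)/(r−g_2) = 44364.79834/0.104 = 426584.59938
P_0 = D_1/(1+r)^1 + D_2/(1+r)^2 + D_3/(1+r)^3 + TV/(1+r)^3
    = 26096.25668 + 28375.60887 + 30854.04886 + 302013.67060 = 387339.58502

€387339.59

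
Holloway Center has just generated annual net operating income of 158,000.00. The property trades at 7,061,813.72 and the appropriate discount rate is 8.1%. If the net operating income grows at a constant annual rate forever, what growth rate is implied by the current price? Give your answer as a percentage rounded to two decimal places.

P = D₀(1+g)/(r−g) ⇒ P(r−g) = D₀(1+g) ⇒ g(P+D₀) = P·r − D₀
g = (P·r − D₀)/(P + D₀) = (7,061,813.72×0.081 − 158,000.00) / (7,061,813.72 + 158,000.00) = 0.057343

5.73%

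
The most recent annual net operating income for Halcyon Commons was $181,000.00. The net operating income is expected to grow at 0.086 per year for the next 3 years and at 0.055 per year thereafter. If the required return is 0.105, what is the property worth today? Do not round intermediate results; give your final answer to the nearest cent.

D_1 = 196566.00000
D_2 = 213470.67600
D_3 = 231829.15414
Terminal value at year 3: TV = D_3×(1+g_2)/(r−g_2) = 244579.75761/0.05 = 4891595.15227
P_0 = D_1/(1+r)^1 + D_2/(1+r)^2 + D_3/(1+r)^3 + TV/(1+r)^3
    = 177887.78281 + 174829.07885 + 171822.96799 + 3625464.62458 = 4150004.45422

$4150004.45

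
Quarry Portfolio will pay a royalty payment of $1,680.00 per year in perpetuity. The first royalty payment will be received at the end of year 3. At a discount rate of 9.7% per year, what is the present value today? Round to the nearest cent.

Value at end of year 2: C / r = $1,680.00 / 0.097 = $17,319.5876
Discount to today: PV = $17,319.5876 / (1 + 0.097)^2 = $17,319.5876 / 1.203409 = $14,392.10

$14392.10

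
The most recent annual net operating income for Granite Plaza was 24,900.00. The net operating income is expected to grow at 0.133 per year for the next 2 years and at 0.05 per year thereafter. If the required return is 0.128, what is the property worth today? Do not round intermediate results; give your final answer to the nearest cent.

388302.06

D_1 = 28211.70000
D_2 = 31963.85610
Terminal value at year 2: TV = D_2×(1+g_2)/(r−g_2) = 33562.04891/0.078 = 430282.67827
P_0 = D_1/(1+r)^1 + D_2/(1+r)^2 + TV/(1+r)^2
    = 25010.37234 + 25121.23392 + 338170.45661 = 388302.06288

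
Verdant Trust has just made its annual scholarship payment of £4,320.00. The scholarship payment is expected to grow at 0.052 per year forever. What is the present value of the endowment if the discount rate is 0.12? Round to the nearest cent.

£66832.94

D₁ = D₀ × (1 + g) = £4,320.00 × 1.052 = £4,544.6400
Growing perpetuity: P = D₁ / (r − g) = £4,544.6400 / (0.12 − 0.052) = £66,832.94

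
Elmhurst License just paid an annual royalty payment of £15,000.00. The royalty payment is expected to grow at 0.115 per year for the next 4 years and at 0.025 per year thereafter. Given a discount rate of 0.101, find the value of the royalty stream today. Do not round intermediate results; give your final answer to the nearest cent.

£274722.02

D_1 = 16725.00000
D_2 = 18648.37500
D_3 = 20792.93813
D_4 = 23184.12601
Terminal value at year 4: TV = D_4×(1+g_2)/(r−g_2) = 23763.72916/0.076 = 312680.64684
P_0 = D_1/(1+r)^1 + D_2/(1+r)^2 + D_3/(1+r)^3 + D_4/(1+r)^4 + TV/(1+r)^4
    = 15190.73569 + 15383.89673 + 15579.51395 + 15777.61857 + 212790.25049 = 274722.01544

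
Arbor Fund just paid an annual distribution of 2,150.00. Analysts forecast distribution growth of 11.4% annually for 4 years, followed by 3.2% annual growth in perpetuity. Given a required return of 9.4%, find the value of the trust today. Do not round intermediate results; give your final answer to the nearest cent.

47477.02

D_1 = 2395.10000
D_2 = 2668.14140
D_3 = 2972.30952
D_4 = 3311.15280
Terminal value at year 4: TV = D_4×(1+g_2)/(r−g_2) = 3417.10969/0.062 = 55114.67249
P_0 = D_1/(1+r)^1 + D_2/(1+r)^2 + D_3/(1+r)^3 + D_4/(1+r)^4 + TV/(1+r)^4
    = 2189.30530 + 2229.32916 + 2270.08473 + 2311.58536 + 38476.71115 = 47477.01570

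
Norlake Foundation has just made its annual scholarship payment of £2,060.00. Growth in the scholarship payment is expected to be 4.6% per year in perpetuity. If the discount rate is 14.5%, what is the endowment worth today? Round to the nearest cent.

£21765.25

D₁ = D₀ × (1 + g) = £2,060.00 × 1.046 = £2,154.7600
Growing perpetuity: P = D₁ / (r − g) = £2,154.7600 / (0.145 − 0.046) = £21,765.25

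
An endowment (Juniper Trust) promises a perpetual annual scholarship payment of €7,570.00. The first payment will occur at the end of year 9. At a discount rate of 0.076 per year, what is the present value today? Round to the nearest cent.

€55435.01

Value at end of year 8: C / r = €7,570.00 / 0.076 = €99,605.2632
Discount to today: PV = €99,605.2632 / (1 + 0.076)^8 = €99,605.2632 / 1.796794 = €55,435.01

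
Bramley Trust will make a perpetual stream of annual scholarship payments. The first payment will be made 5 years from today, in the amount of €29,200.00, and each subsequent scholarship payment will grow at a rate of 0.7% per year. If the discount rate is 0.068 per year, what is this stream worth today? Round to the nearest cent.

Value at end of year 4: C₁ / (r − g) = €29,200.00 / (0.068 − 0.007) = €478,688.5246
Discount to today: PV = €478,688.5246 / (1 + 0.068)^4 = €478,688.5246 / 1.301023 = €367,932.38

€367932.38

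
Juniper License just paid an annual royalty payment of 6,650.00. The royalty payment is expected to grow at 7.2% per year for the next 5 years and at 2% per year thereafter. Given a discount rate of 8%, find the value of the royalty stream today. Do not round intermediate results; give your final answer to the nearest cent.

D_1 = 7128.80000
D_2 = 7642.07360
D_3 = 8192.30290
D_4 = 8782.14871
D_5 = 9414.46341
Terminal value at year 5: TV = D_5×(1+g_2)/(r−g_2) = 9602.75268/0.06 = 160045.87805
P_0 = D_1/(1+r)^1 + D_2/(1+r)^2 + D_3/(1+r)^3 + D_4/(1+r)^4 + D_5/(1+r)^5 + TV/(1+r)^5
    = 6600.74074 + 6551.84636 + 6503.31417 + 6455.14147 + 6407.32561 + 108924.53536 = 141442.90371

141442.90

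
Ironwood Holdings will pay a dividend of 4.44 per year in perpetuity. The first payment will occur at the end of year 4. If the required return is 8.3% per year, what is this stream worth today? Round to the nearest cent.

Value at end of year 3: C / r = 4.44 / 0.083 = 53.4940
Discount to today: PV = 53.4940 / (1 + 0.083)^3 = 53.4940 / 1.270239 = 42.11

42.11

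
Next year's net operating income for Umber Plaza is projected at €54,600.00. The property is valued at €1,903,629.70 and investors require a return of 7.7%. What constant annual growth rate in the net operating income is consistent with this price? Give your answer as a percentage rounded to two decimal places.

4.83%

P = D₁/(r−g) ⇒ g = r − D₁/P = 0.077 − €54,600.00/€1,903,629.70 = 0.048318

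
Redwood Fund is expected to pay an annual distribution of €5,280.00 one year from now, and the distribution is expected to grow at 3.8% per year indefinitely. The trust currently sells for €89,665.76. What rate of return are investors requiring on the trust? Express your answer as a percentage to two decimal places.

9.69%

P = D₁/(r − g) ⇒ r = D₁/P + g = €5,280.0000/€89,665.76 + 0.038 = 0.058885 + 0.038 = 0.096885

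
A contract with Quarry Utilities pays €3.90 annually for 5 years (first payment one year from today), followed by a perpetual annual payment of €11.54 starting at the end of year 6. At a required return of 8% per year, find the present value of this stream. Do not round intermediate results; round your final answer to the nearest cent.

€113.75

PV of 5-year annuity: €3.90 × [1 − (1+0.08)^−5] / 0.08 = 15.57157
Perpetuity value at year 5: €11.54 / 0.08 = 144.25000
PV of perpetuity: 144.25000 / (1+0.08)^5 = 98.17413
Total PV = 15.57157 + 98.17413 = 113.74570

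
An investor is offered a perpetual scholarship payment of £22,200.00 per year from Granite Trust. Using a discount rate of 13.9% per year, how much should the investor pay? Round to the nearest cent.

Level perpetuity: PV = C / r = £22,200.00 / 0.139 = £159,712.23

£159712.23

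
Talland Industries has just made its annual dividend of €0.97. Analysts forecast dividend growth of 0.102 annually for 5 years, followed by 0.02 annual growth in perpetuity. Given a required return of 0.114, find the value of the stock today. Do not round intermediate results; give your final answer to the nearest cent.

€14.67

D_1 = 1.06894
D_2 = 1.17797
D_3 = 1.29813
D_4 = 1.43053
D_5 = 1.57645
Terminal value at year 5: TV = D_5×(1+g_2)/(r−g_2) = 1.60798/0.094 = 17.10614
P_0 = D_1/(1+r)^1 + D_2/(1+r)^2 + D_3/(1+r)^3 + D_4/(1+r)^4 + D_5/(1+r)^5 + TV/(1+r)^5
    = 0.95955 + 0.94921 + 0.93899 + 0.92888 + 0.91887 + 9.97071 = 14.66621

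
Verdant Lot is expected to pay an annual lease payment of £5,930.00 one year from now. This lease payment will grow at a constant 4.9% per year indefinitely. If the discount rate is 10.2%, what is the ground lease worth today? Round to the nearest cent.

Growing perpetuity: P = D₁ / (r − g) = £5,930.0000 / (0.102 − 0.049) = £111,886.79

£111886.79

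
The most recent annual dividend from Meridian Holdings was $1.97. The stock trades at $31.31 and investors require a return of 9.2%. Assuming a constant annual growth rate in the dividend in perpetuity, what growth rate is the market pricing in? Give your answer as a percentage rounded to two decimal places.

P = D₀(1+g)/(r−g) ⇒ P(r−g) = D₀(1+g) ⇒ g(P+D₀) = P·r − D₀
g = (P·r − D₀)/(P + D₀) = ($31.31×0.092 − $1.97) / ($31.31 + $1.97) = 0.027359

2.74%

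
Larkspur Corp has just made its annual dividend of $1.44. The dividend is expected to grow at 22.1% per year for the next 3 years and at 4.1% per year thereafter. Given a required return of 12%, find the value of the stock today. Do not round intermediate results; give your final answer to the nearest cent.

D_1 = 1.75824
D_2 = 2.14681
D_3 = 2.62126
Terminal value at year 3: TV = D_3×(1+g_2)/(r−g_2) = 2.72873/0.079 = 34.54086
P_0 = D_1/(1+r)^1 + D_2/(1+r)^2 + D_3/(1+r)^3 + TV/(1+r)^3
    = 1.56986 + 1.71142 + 1.86576 + 24.58550 = 29.73254

$29.73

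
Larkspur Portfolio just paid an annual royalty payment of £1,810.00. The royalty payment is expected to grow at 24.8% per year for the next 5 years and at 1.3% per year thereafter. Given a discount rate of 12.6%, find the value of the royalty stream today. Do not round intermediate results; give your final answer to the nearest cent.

£39591.47

D_1 = 2258.88000
D_2 = 2819.08224
D_3 = 3518.21464
D_4 = 4390.73187
D_5 = 5479.63337
Terminal value at year 5: TV = D_5×(1+g_2)/(r−g_2) = 5550.86860/0.113 = 49122.73099
P_0 = D_1/(1+r)^1 + D_2/(1+r)^2 + D_3/(1+r)^3 + D_4/(1+r)^4 + D_5/(1+r)^5 + TV/(1+r)^5
    = 2006.11012 + 2223.46841 + 2464.37707 + 2731.38773 + 3027.32850 + 27138.79440 = 39591.46624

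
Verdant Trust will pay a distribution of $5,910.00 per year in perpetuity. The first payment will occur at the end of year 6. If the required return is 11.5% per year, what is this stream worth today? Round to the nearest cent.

Value at end of year 5: C / r = $5,910.00 / 0.115 = $51,391.3043
Discount to today: PV = $51,391.3043 / (1 + 0.115)^5 = $51,391.3043 / 1.723353 = $29,820.53

$29820.53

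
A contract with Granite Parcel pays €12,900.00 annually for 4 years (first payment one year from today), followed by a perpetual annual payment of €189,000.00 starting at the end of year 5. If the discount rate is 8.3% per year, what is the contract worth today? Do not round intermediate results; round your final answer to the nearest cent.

PV of 4-year annuity: €12,900.00 × [1 − (1+0.083)^−4] / 0.083 = 42442.66983
Perpetuity value at year 4: €189,000.00 / 0.083 = 2277108.43373
PV of perpetuity: 2277108.43373 / (1+0.083)^4 = 1655273.96880
Total PV = 42442.66983 + 1655273.96880 = 1697716.63863

€1697716.64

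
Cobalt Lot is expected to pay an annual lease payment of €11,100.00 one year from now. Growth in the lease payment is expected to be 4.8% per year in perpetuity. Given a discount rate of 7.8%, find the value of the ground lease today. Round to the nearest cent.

Growing perpetuity: P = D₁ / (r − g) = €11,100.0000 / (0.078 − 0.048) = €370,000.00

€370000.00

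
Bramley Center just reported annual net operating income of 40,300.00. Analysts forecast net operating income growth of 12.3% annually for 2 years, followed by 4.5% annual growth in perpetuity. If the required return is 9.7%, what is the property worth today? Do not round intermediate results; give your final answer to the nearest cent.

D_1 = 45256.90000
D_2 = 50823.49870
Terminal value at year 2: TV = D_2×(1+g_2)/(r−g_2) = 53110.55614/0.052 = 1021356.84888
P_0 = D_1/(1+r)^1 + D_2/(1+r)^2 + TV/(1+r)^2
    = 41255.15041 + 42232.93884 + 848719.63636 = 932207.72562

932207.73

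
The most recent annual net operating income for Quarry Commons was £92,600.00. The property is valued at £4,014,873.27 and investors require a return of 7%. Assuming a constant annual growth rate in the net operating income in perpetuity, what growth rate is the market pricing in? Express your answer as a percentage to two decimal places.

P = D₀(1+g)/(r−g) ⇒ P(r−g) = D₀(1+g) ⇒ g(P+D₀) = P·r − D₀
g = (P·r − D₀)/(P + D₀) = (£4,014,873.27×0.07 − £92,600.00) / (£4,014,873.27 + £92,600.00) = 0.045878

4.59%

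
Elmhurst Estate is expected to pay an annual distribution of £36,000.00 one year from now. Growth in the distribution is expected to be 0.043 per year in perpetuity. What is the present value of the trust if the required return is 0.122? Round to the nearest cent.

£455696.20

Growing perpetuity: P = D₁ / (r − g) = £36,000.0000 / (0.122 − 0.043) = £455,696.20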